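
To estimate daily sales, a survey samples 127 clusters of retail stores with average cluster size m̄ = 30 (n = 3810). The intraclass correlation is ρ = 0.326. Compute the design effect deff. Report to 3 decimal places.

10.454

deff = 1 + (30 − 1)·0.326 = 1 + 9.454 = 10.454.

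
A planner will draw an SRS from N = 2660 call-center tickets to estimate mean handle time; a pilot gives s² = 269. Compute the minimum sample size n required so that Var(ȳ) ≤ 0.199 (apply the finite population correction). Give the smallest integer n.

Without fpc, n₀ = s²/D = 269/0.199 = 1351.7588.
With fpc, (1 − n/N)·s²/n ≤ D requires n ≥ n₀/(1 + n₀/N) = 1351.7588/(1 + 1351.7588/2660) = 896.2848.
Rounding up, n = 897.

897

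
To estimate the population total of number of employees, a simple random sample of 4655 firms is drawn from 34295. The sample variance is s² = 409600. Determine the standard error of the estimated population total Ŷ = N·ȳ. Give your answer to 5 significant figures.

299070

Var(Ŷ) = N²·Var(ȳ) = N²·(1 − n/N)·s²/n.
f = 4655/34295 = 0.13573407; Var(ȳ) = 0.86426593·409600/4655 = 76.047975.
Var(Ŷ) = 34295² · 76.047975 = 8.94436 × 10^10.
SE(Ŷ) = √(8.94436 × 10^10) = 299070.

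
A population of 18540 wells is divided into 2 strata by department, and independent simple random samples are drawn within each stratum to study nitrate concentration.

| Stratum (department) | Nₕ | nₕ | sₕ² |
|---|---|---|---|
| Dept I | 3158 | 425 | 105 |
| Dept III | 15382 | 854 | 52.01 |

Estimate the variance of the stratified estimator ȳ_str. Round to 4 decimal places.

0.0458

Var(ȳ_str) = Σₕ Wₕ²(1 − fₕ)sₕ²/nₕ with Wₕ = Nₕ/N, N = 18540.
Dept I: Wₕ = 0.17033441; term = 0.17033441²·(1 − 0.13457885)·105/425 = 0.0062034412.
Dept III: Wₕ = 0.82966559; term = 0.82966559²·(1 − 0.05551944)·52.01/854 = 0.039593889.
Sum = 0.04579733.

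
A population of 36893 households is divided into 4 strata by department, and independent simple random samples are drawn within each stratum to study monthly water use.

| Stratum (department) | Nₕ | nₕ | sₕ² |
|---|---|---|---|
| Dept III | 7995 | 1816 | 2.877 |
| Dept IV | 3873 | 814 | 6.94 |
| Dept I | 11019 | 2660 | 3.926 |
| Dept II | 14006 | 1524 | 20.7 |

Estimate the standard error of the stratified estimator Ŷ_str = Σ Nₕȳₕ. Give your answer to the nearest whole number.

Var(Ŷ_str) = Σₕ Nₕ²(1 − fₕ)sₕ²/nₕ.
Dept III: 7995²·(1 − 1816/7995)·2.877/1816 = 78263.755.
Dept IV: 3873²·(1 − 814/3873)·6.94/814 = 101009.46.
Dept I: 11019²·(1 − 2660/11019)·3.926/2660 = 135945.6.
Dept II: 14006²·(1 − 1524/14006)·20.7/1524 = 2.3745629 × 10^6.
Sum = 2.6897817 × 10^6.
SE = √(2.6897817 × 10^6) = 1640.

1640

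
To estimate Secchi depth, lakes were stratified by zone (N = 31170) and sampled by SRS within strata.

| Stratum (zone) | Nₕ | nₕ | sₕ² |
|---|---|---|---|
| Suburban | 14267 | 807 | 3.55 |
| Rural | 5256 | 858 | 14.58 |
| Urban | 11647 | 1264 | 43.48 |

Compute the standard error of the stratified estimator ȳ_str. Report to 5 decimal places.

Var(ȳ_str) = Σₕ Wₕ²(1 − fₕ)sₕ²/nₕ with Wₕ = Nₕ/N, N = 31170.
Suburban: Wₕ = 0.45771575; term = 0.45771575²·(1 − 0.05656410)·3.55/807 = 8.6947868 × 10^-4.
Rural: Wₕ = 0.16862368; term = 0.16862368²·(1 − 0.16324201)·14.58/858 = 4.0430323 × 10^-4.
Urban: Wₕ = 0.37366057; term = 0.37366057²·(1 − 0.10852580)·43.48/1264 = 0.004281597.
Sum = 0.0055553789.
SE = √(0.0055553789) = 0.07453.

0.07453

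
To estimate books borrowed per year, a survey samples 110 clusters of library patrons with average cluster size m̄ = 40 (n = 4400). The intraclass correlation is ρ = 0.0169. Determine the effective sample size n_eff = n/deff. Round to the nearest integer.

deff = 1 + (40 − 1)·0.0169 = 1 + 0.6591 = 1.6591.
n_eff = 4400 / 1.6591 = 2652.

2652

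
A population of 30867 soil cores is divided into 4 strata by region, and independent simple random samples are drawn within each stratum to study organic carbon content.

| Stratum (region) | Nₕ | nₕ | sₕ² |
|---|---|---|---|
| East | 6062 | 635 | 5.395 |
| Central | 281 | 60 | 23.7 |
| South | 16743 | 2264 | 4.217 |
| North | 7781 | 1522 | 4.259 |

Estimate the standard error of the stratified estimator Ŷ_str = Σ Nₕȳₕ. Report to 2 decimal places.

Var(Ŷ_str) = Σₕ Nₕ²(1 − fₕ)sₕ²/nₕ.
East: 6062²·(1 − 635/6062)·5.395/635 = 279507.51.
Central: 281²·(1 − 60/281)·23.7/60 = 24529.895.
South: 16743²·(1 − 2264/16743)·4.217/2264 = 451542.91.
North: 7781²·(1 − 1522/7781)·4.259/1522 = 136280.39.
Sum = 891860.71.
SE = √(891860.71) = 944.38.

944.38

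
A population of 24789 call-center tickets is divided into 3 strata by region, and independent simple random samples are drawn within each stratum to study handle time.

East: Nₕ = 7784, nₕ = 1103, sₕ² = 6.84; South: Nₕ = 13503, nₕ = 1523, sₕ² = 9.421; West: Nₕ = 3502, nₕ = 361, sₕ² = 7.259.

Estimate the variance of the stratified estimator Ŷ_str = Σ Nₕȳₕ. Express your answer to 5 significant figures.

Var(Ŷ_str) = Σₕ Nₕ²(1 − fₕ)sₕ²/nₕ.
East: 7784²·(1 − 1103/7784)·6.84/1103 = 322496.41.
South: 13503²·(1 − 1523/13503)·9.421/1523 = 1.0006546 × 10^6.
West: 3502²·(1 − 361/3502)·7.259/361 = 221183.98.
Sum = 1.544335 × 10^6.

1.5443 × 10^6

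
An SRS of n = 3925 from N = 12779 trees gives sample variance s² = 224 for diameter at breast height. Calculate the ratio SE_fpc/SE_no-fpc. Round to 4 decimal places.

f = n/N = 3925/12779 = 0.30714453.
SE_no-fpc = √(s²/n) = 0.23889341; SE_fpc = √((1−f)s²/n) = 0.19884996.
Ratio = √(1−f) = 0.83237940.

0.8324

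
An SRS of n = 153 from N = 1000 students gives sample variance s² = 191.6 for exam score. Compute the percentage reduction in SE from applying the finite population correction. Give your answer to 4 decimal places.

7.9674

f = n/N = 153/1000 = 0.15300000.
SE_no-fpc = √(s²/n) = 1.1190566; SE_fpc = √((1−f)s²/n) = 1.0298969.
Ratio = √(1−f) = 0.92032603. Reduction = 100·(1 − 0.92032603) = 7.9674%.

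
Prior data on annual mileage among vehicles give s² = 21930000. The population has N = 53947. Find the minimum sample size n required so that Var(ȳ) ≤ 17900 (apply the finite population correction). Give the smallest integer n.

1198

Without fpc, n₀ = s²/D = 21930000/17900 = 1225.1397.
With fpc, (1 − n/N)·s²/n ≤ D requires n ≥ n₀/(1 + n₀/N) = 1225.1397/(1 + 1225.1397/53947) = 1197.9345.
Rounding up, n = 1198.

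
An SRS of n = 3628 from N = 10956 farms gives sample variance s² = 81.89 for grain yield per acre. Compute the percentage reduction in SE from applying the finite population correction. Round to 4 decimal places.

18.2163

f = n/N = 3628/10956 = 0.33114275.
SE_no-fpc = √(s²/n) = 0.15023869; SE_fpc = √((1−f)s²/n) = 0.12287075.
Ratio = √(1−f) = 0.81783693. Reduction = 100·(1 − 0.81783693) = 18.2163%.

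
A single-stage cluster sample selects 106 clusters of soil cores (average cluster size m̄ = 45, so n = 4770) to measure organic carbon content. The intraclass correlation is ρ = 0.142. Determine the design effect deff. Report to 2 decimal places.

deff = 1 + (45 − 1)·0.142 = 1 + 6.248 = 7.248.

7.25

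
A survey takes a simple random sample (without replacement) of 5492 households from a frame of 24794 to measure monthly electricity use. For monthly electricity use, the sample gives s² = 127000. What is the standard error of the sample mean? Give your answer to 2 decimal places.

Under SRS without replacement, Var(ȳ) = (1 − f)·s²/n with f = n/N = 5492/24794 = 0.22150520.
Var(ȳ) = (1 − 0.22150520)·127000/5492 = 0.77849480·23.124545 = 18.002338.
SE(ȳ) = √(18.002338) = 4.24.

4.24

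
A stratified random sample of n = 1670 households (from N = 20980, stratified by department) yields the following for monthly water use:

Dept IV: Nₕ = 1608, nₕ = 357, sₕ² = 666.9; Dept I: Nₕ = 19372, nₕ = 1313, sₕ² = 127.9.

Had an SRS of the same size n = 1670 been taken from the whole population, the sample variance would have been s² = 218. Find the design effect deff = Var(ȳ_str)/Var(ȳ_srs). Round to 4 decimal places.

Var(ȳ_str) = Σ Wₕ²(1−fₕ)sₕ²/nₕ with Wₕ = Nₕ/20980:
  Dept IV: (1608/20980)²·(1−357/1608)·666.9/357 = 0.0085373854
  Dept I: (19372/20980)²·(1−1313/19372)·127.9/1313 = 0.077421755
  → Var(ȳ_str) = 0.08595914.
Var(ȳ_srs) = (1 − 1670/20980)·218/1670 = 0.12014807.
deff = 0.08595914 / 0.12014807 = 0.7154.

0.7154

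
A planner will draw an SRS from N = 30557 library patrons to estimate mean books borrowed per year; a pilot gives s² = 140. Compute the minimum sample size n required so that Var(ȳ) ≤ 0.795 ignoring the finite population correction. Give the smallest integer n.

177

Without fpc, n₀ = s²/D = 140/0.795 = 176.1006.
Rounding up, n = 177.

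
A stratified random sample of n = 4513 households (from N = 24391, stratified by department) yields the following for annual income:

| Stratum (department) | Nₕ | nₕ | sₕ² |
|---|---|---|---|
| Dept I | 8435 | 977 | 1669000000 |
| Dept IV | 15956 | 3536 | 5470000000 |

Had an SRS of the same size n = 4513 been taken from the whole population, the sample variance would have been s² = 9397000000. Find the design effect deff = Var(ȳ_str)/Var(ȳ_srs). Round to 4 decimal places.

0.4101

Var(ȳ_str) = Σ Wₕ²(1−fₕ)sₕ²/nₕ with Wₕ = Nₕ/24391:
  Dept I: (8435/24391)²·(1−977/8435)·1669000000/977 = 180638.38
  Dept IV: (15956/24391)²·(1−3536/15956)·5470000000/3536 = 515301.59
  → Var(ȳ_str) = 695939.97.
Var(ȳ_srs) = (1 − 4513/24391)·9397000000/4513 = 1.6969419 × 10^6.
deff = 695939.97 / (1.6969419 × 10^6) = 0.4101.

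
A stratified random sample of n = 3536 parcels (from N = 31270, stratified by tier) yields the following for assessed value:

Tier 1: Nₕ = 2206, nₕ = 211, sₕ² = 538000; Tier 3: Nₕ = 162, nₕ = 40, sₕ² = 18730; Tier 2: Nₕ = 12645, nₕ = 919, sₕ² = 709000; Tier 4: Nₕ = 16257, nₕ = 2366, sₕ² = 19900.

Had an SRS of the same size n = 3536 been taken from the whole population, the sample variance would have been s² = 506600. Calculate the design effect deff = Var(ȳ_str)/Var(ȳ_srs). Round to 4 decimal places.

1.0263

Var(ȳ_str) = Σ Wₕ²(1−fₕ)sₕ²/nₕ with Wₕ = Nₕ/31270:
  Tier 1: (2206/31270)²·(1−211/2206)·538000/211 = 11.476051
  Tier 3: (162/31270)²·(1−40/162)·18730/40 = 0.0094644824
  Tier 2: (12645/31270)²·(1−919/12645)·709000/919 = 116.98864
  Tier 4: (16257/31270)²·(1−2366/16257)·19900/2366 = 1.9424797
  → Var(ȳ_str) = 130.41664.
Var(ȳ_srs) = (1 − 3536/31270)·506600/3536 = 127.0684.
deff = 130.41664 / 127.0684 = 1.0263.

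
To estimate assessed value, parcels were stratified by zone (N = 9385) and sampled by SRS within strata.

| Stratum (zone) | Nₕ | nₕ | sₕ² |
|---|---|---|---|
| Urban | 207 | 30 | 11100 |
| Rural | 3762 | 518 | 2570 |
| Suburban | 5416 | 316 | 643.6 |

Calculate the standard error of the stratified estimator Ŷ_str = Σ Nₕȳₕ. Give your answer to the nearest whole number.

Var(Ŷ_str) = Σₕ Nₕ²(1 − fₕ)sₕ²/nₕ.
Urban: 207²·(1 − 30/207)·11100/30 = 1.355643 × 10^7.
Rural: 3762²·(1 − 518/3762)·2570/518 = 6.0548446 × 10^7.
Suburban: 5416²·(1 − 316/5416)·643.6/316 = 5.6257157 × 10^7.
Sum = 1.3036203 × 10^8.
SE = √(1.3036203 × 10^8) = 11418.

11418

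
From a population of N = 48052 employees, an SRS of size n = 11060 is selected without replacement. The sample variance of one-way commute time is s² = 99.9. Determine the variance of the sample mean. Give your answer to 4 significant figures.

0.006954

Under SRS without replacement, Var(ȳ) = (1 − f)·s²/n with f = n/N = 11060/48052 = 0.23016732.
Var(ȳ) = (1 − 0.23016732)·99.9/11060 = 0.76983268·0.0090325497 = 0.006953552.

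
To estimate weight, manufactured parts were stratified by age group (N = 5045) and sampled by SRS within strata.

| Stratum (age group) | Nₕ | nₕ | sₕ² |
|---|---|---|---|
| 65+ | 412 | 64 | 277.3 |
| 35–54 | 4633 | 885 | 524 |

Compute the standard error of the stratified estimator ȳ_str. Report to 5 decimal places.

0.65449

Var(ȳ_str) = Σₕ Wₕ²(1 − fₕ)sₕ²/nₕ with Wₕ = Nₕ/N, N = 5045.
65+: Wₕ = 0.08166501; term = 0.08166501²·(1 − 0.15533981)·277.3/64 = 0.02440754.
35–54: Wₕ = 0.91833499; term = 0.91833499²·(1 − 0.19102094)·524/885 = 0.40394995.
Sum = 0.42835749.
SE = √(0.42835749) = 0.65449.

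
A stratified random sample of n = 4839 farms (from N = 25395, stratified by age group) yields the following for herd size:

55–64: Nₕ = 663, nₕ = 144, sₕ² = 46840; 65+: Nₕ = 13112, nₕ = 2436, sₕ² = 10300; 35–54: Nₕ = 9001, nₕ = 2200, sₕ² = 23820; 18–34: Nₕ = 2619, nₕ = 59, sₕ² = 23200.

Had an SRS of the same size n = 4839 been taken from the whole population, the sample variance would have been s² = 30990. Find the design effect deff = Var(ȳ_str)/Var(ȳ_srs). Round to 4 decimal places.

Var(ȳ_str) = Σ Wₕ²(1−fₕ)sₕ²/nₕ with Wₕ = Nₕ/25395:
  55–64: (663/25395)²·(1−144/663)·46840/144 = 0.17355569
  65+: (13112/25395)²·(1−2436/13112)·10300/2436 = 0.91778512
  35–54: (9001/25395)²·(1−2200/9001)·23820/2200 = 1.0277469
  18–34: (2619/25395)²·(1−59/2619)·23200/59 = 4.0880387
  → Var(ȳ_str) = 6.2071264.
Var(ȳ_srs) = (1 − 4839/25395)·30990/4839 = 5.1838968.
deff = 6.2071264 / 5.1838968 = 1.1974.

1.1974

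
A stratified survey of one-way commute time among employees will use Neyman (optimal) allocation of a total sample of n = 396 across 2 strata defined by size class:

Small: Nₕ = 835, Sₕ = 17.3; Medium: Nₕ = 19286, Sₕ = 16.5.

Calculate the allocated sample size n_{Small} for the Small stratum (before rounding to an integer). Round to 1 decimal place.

Neyman allocation: nₕ = n·NₕSₕ / Σⱼ NⱼSⱼ.
Σ NⱼSⱼ = 835·17.3 + 19286·16.5 = 332664.5.
n_{Small} = 396·835·17.3 / 332664.5 = 17.2.

17.2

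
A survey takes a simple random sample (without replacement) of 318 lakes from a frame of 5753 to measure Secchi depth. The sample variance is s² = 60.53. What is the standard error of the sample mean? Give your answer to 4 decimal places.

Under SRS without replacement, Var(ȳ) = (1 − f)·s²/n with f = n/N = 318/5753 = 0.05527551.
Var(ȳ) = (1 − 0.05527551)·60.53/318 = 0.94472449·0.19034591 = 0.17982444.
SE(ȳ) = √(0.17982444) = 0.4241.

0.4241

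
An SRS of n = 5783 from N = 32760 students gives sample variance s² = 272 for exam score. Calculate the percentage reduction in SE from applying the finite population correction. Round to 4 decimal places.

f = n/N = 5783/32760 = 0.17652625.
SE_no-fpc = √(s²/n) = 0.21687418; SE_fpc = √((1−f)s²/n) = 0.19680346.
Ratio = √(1−f) = 0.90745454. Reduction = 100·(1 − 0.90745454) = 9.2545%.

9.2545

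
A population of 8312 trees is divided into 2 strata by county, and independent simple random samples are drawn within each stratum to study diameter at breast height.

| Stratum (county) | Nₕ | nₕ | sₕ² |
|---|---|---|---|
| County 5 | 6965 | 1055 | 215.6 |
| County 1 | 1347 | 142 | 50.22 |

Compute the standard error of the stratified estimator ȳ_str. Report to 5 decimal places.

0.36065

Var(ȳ_str) = Σₕ Wₕ²(1 − fₕ)sₕ²/nₕ with Wₕ = Nₕ/N, N = 8312.
County 5: Wₕ = 0.83794514; term = 0.83794514²·(1 − 0.15147164)·215.6/1055 = 0.12175697.
County 1: Wₕ = 0.16205486; term = 0.16205486²·(1 − 0.10541945)·50.22/142 = 0.0083086782.
Sum = 0.13006565.
SE = √(0.13006565) = 0.36065.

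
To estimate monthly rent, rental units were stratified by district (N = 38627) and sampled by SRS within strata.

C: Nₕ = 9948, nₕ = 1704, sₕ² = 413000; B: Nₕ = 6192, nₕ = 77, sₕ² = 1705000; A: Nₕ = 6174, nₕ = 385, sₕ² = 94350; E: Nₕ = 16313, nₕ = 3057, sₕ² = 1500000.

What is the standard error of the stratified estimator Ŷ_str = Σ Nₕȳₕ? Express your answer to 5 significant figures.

Var(Ŷ_str) = Σₕ Nₕ²(1 − fₕ)sₕ²/nₕ.
C: 9948²·(1 − 1704/9948)·413000/1704 = 1.9877155 × 10^10.
B: 6192²·(1 − 77/6192)·1705000/77 = 8.3841891 × 10^11.
A: 6174²·(1 − 385/6174)·94350/385 = 8.7589359 × 10^9.
E: 16313²·(1 − 3057/16313)·1500000/3057 = 1.0610654 × 10^11.
Sum = 9.7316154 × 10^11.
SE = √(9.7316154 × 10^11) = 986490.

986490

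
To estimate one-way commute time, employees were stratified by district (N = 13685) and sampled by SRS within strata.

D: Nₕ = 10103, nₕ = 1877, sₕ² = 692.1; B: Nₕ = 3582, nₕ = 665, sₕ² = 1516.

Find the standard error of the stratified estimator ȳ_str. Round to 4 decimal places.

Var(ȳ_str) = Σₕ Wₕ²(1 − fₕ)sₕ²/nₕ with Wₕ = Nₕ/N, N = 13685.
D: Wₕ = 0.73825356; term = 0.73825356²·(1 − 0.18578640)·692.1/1877 = 0.16362665.
B: Wₕ = 0.26174644; term = 0.26174644²·(1 − 0.18565047)·1516/665 = 0.12718912.
Sum = 0.29081577.
SE = √(0.29081577) = 0.5393.

0.5393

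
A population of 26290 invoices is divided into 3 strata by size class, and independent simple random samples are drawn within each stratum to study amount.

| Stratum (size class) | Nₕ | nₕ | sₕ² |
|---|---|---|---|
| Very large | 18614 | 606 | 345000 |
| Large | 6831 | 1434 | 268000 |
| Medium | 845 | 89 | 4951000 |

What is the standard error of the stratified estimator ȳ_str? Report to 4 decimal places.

18.3708

Var(ȳ_str) = Σₕ Wₕ²(1 − fₕ)sₕ²/nₕ with Wₕ = Nₕ/N, N = 26290.
Very large: Wₕ = 0.70802587; term = 0.70802587²·(1 − 0.03255614)·345000/606 = 276.1026.
Large: Wₕ = 0.25983264; term = 0.25983264²·(1 − 0.20992534)·268000/1434 = 9.9687608.
Medium: Wₕ = 0.03214150; term = 0.03214150²·(1 − 0.10532544)·4951000/89 = 51.416233.
Sum = 337.48759.
SE = √(337.48759) = 18.3708.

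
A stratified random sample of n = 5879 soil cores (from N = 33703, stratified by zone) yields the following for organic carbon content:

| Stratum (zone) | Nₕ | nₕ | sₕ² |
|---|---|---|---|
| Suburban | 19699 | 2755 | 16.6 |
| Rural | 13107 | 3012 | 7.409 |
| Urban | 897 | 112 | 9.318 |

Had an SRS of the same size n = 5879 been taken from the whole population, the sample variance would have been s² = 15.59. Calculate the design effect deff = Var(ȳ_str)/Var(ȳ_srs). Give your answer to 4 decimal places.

0.9632

Var(ȳ_str) = Σ Wₕ²(1−fₕ)sₕ²/nₕ with Wₕ = Nₕ/33703:
  Suburban: (19699/33703)²·(1−2755/19699)·16.6/2755 = 0.0017705553
  Rural: (13107/33703)²·(1−3012/13107)·7.409/3012 = 2.8653464 × 10^-4
  Urban: (897/33703)²·(1−112/897)·9.318/112 = 5.1573863 × 10^-5
  → Var(ȳ_str) = 0.0021086638.
Var(ȳ_srs) = (1 − 5879/33703)·15.59/5879 = 0.0021892414.
deff = 0.0021086638 / 0.0021892414 = 0.9632.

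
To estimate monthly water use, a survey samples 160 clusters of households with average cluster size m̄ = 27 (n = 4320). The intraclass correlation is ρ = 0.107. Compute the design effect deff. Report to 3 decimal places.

3.782

deff = 1 + (27 − 1)·0.107 = 1 + 2.782 = 3.782.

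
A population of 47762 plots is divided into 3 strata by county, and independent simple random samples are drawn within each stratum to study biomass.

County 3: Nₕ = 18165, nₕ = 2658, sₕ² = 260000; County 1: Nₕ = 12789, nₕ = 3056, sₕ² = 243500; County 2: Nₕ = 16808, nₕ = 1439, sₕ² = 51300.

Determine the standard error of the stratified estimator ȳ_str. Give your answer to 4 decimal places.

Var(ȳ_str) = Σₕ Wₕ²(1 − fₕ)sₕ²/nₕ with Wₕ = Nₕ/N, N = 47762.
County 3: Wₕ = 0.38032327; term = 0.38032327²·(1 − 0.14632535)·260000/2658 = 12.078599.
County 1: Wₕ = 0.26776517; term = 0.26776517²·(1 − 0.23895535)·243500/3056 = 4.3477435.
County 2: Wₕ = 0.35191156; term = 0.35191156²·(1 − 0.08561399)·51300/1439 = 4.0369485.
Sum = 20.463291.
SE = √(20.463291) = 4.5236.

4.5236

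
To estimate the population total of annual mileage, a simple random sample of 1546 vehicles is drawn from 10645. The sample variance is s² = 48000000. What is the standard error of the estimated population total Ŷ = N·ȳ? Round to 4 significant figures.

Var(Ŷ) = N²·Var(ȳ) = N²·(1 − n/N)·s²/n.
f = 1546/10645 = 0.14523250; Var(ȳ) = 0.85476750·48000000/1546 = 26538.706.
Var(Ŷ) = 10645² · 26538.706 = 3.0072607 × 10^12.
SE(Ŷ) = √(3.0072607 × 10^12) = 1.734 × 10^6.

1.734 × 10^6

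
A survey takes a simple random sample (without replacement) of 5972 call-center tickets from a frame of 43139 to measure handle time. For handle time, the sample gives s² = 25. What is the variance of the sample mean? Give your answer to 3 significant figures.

0.00361

Under SRS without replacement, Var(ȳ) = (1 − f)·s²/n with f = n/N = 5972/43139 = 0.13843622.
Var(ȳ) = (1 − 0.13843622)·25/5972 = 0.86156378·0.0041862023 = 0.0036066803.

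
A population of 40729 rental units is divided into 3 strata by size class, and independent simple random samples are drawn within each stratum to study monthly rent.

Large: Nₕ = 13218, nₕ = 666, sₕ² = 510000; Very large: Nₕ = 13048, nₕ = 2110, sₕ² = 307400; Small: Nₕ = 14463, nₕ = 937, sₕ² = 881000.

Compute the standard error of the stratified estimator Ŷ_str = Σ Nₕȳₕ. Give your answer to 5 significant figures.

576000

Var(Ŷ_str) = Σₕ Nₕ²(1 − fₕ)sₕ²/nₕ.
Large: 13218²·(1 − 666/13218)·510000/666 = 1.2704999 × 10^11.
Very large: 13048²·(1 − 2110/13048)·307400/2110 = 2.0792336 × 10^10.
Small: 14463²·(1 − 937/14463)·881000/937 = 1.8393488 × 10^11.
Sum = 3.3177721 × 10^11.
SE = √(3.3177721 × 10^11) = 576000.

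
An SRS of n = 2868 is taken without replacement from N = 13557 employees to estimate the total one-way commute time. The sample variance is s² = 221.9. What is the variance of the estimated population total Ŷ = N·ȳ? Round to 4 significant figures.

Var(Ŷ) = N²·Var(ȳ) = N²·(1 − n/N)·s²/n.
f = 2868/13557 = 0.21155123; Var(ȳ) = 0.78844877·221.9/2868 = 0.061003062.
Var(Ŷ) = 13557² · 0.061003062 = 1.121189 × 10^7.

1.121 × 10^7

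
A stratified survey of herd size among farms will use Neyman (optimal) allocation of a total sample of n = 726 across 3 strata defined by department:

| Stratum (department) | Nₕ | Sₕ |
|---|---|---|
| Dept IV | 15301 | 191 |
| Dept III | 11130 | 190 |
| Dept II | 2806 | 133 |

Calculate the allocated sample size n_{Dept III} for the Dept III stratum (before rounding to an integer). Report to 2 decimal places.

283.76

Neyman allocation: nₕ = n·NₕSₕ / Σⱼ NⱼSⱼ.
Σ NⱼSⱼ = 15301·191 + 11130·190 + 2806·133 = 5.410389 × 10^6.
n_{Dept III} = 726·11130·190 / (5.410389 × 10^6) = 283.76.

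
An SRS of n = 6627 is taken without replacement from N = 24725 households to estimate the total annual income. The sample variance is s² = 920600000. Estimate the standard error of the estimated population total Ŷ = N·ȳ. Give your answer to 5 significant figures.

7.8843 × 10^6

Var(Ŷ) = N²·Var(ȳ) = N²·(1 − n/N)·s²/n.
f = 6627/24725 = 0.26802831; Var(ȳ) = 0.73197169·920600000/6627 = 101682.98.
Var(Ŷ) = 24725² · 101682.98 = 6.2161411 × 10^13.
SE(Ŷ) = √(6.2161411 × 10^13) = 7.8843 × 10^6.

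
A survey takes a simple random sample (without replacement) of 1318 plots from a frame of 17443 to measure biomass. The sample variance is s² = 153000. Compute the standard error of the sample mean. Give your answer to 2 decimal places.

Under SRS without replacement, Var(ȳ) = (1 − f)·s²/n with f = n/N = 1318/17443 = 0.07556040.
Var(ȳ) = (1 − 0.07556040)·153000/1318 = 0.92443960·116.08498 = 107.31355.
SE(ȳ) = √(107.31355) = 10.36.

10.36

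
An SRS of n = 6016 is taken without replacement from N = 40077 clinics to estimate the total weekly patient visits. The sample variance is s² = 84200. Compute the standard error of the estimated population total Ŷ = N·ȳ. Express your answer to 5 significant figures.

Var(Ŷ) = N²·Var(ȳ) = N²·(1 − n/N)·s²/n.
f = 6016/40077 = 0.15011104; Var(ȳ) = 0.84988896·84200/6016 = 11.895055.
Var(Ŷ) = 40077² · 11.895055 = 1.9105432 × 10^10.
SE(Ŷ) = √(1.9105432 × 10^10) = 138220.

138220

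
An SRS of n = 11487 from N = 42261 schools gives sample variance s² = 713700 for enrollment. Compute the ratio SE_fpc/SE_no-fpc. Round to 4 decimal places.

f = n/N = 11487/42261 = 0.27181089.
SE_no-fpc = √(s²/n) = 7.8823286; SE_fpc = √((1−f)s²/n) = 6.7263061.
Ratio = √(1−f) = 0.85333997.

0.8533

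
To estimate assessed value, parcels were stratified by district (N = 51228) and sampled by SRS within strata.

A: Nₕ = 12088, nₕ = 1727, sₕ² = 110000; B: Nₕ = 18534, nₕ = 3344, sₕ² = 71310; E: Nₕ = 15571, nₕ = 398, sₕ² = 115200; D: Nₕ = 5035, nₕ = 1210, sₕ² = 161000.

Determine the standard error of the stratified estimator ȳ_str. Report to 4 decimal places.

Var(ȳ_str) = Σₕ Wₕ²(1 − fₕ)sₕ²/nₕ with Wₕ = Nₕ/N, N = 51228.
A: Wₕ = 0.23596471; term = 0.23596471²·(1 − 0.14286896)·110000/1727 = 3.0397766.
B: Wₕ = 0.36179433; term = 0.36179433²·(1 − 0.18042516)·71310/3344 = 2.2876854.
E: Wₕ = 0.30395487; term = 0.30395487²·(1 − 0.02556034)·115200/398 = 26.058089.
D: Wₕ = 0.09828609; term = 0.09828609²·(1 − 0.24031778)·161000/1210 = 0.97646486.
Sum = 32.362016.
SE = √(32.362016) = 5.6888.

5.6888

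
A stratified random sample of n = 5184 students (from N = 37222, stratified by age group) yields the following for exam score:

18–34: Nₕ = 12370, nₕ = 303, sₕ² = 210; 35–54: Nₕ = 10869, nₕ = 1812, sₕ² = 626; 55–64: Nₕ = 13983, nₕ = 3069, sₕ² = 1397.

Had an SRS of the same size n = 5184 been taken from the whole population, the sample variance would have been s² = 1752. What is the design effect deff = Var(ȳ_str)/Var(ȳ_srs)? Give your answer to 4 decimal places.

Var(ȳ_str) = Σ Wₕ²(1−fₕ)sₕ²/nₕ with Wₕ = Nₕ/37222:
  18–34: (12370/37222)²·(1−303/12370)·210/303 = 0.07467002
  35–54: (10869/37222)²·(1−1812/10869)·626/1812 = 0.024546563
  55–64: (13983/37222)²·(1−3069/13983)·1397/3069 = 0.05014001
  → Var(ȳ_str) = 0.14935659.
Var(ȳ_srs) = (1 − 5184/37222)·1752/5184 = 0.29089403.
deff = 0.14935659 / 0.29089403 = 0.5134.

0.5134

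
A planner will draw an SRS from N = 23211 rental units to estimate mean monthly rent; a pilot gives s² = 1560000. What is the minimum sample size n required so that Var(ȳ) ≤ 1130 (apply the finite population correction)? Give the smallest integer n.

Without fpc, n₀ = s²/D = 1560000/1130 = 1380.5310.
With fpc, (1 − n/N)·s²/n ≤ D requires n ≥ n₀/(1 + n₀/N) = 1380.5310/(1 + 1380.5310/23211) = 1303.0301.
Rounding up, n = 1304.

1304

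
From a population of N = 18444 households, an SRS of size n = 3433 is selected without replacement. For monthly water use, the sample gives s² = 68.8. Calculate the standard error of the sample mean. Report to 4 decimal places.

0.1277

Under SRS without replacement, Var(ȳ) = (1 − f)·s²/n with f = n/N = 3433/18444 = 0.18613099.
Var(ȳ) = (1 − 0.18613099)·68.8/3433 = 0.81386901·0.020040781 = 0.01631057.
SE(ȳ) = √(0.01631057) = 0.1277.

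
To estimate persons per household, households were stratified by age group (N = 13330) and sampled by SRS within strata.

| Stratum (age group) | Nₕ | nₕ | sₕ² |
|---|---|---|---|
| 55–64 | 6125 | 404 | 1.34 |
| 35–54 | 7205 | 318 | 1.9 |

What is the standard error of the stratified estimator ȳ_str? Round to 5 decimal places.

Var(ȳ_str) = Σₕ Wₕ²(1 − fₕ)sₕ²/nₕ with Wₕ = Nₕ/N, N = 13330.
55–64: Wₕ = 0.45948987; term = 0.45948987²·(1 − 0.06595918)·1.34/404 = 6.5409552 × 10^-4.
35–54: Wₕ = 0.54051013; term = 0.54051013²·(1 − 0.04413602)·1.9/318 = 0.0016685155.
Sum = 0.002322611.
SE = √(0.002322611) = 0.04819.

0.04819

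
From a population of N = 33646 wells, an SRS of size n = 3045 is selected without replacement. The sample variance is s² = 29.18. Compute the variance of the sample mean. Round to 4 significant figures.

Under SRS without replacement, Var(ȳ) = (1 − f)·s²/n with f = n/N = 3045/33646 = 0.09050110.
Var(ȳ) = (1 − 0.09050110)·29.18/3045 = 0.90949890·0.0095829228 = 0.0087156578.

0.008716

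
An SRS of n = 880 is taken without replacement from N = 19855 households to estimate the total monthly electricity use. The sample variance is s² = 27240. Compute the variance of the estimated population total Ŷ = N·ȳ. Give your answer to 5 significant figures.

1.1662 × 10^10

Var(Ŷ) = N²·Var(ȳ) = N²·(1 − n/N)·s²/n.
f = 880/19855 = 0.04432133; Var(ȳ) = 0.95567867·27240/880 = 29.582599.
Var(Ŷ) = 19855² · 29.582599 = 1.1662082 × 10^10.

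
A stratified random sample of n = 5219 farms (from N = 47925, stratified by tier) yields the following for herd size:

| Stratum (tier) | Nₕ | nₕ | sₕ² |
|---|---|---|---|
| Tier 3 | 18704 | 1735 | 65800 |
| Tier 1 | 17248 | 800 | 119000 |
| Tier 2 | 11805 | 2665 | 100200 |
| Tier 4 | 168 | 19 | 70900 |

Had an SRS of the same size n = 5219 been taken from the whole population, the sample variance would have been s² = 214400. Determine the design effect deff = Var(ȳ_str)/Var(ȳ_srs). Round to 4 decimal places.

0.6944

Var(ȳ_str) = Σ Wₕ²(1−fₕ)sₕ²/nₕ with Wₕ = Nₕ/47925:
  Tier 3: (18704/47925)²·(1−1735/18704)·65800/1735 = 5.2407436
  Tier 1: (17248/47925)²·(1−800/17248)·119000/800 = 18.37319
  Tier 2: (11805/47925)²·(1−2665/11805)·100200/2665 = 1.7662755
  Tier 4: (168/47925)²·(1−19/168)·70900/19 = 0.040669042
  → Var(ȳ_str) = 25.420878.
Var(ȳ_srs) = (1 − 5219/47925)·214400/5219 = 36.60701.
deff = 25.420878 / 36.60701 = 0.6944.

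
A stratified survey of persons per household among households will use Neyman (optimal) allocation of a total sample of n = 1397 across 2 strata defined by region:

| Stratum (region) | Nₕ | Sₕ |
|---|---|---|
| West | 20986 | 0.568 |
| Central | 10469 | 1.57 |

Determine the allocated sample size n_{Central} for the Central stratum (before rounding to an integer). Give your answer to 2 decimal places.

809.75

Neyman allocation: nₕ = n·NₕSₕ / Σⱼ NⱼSⱼ.
Σ NⱼSⱼ = 20986·0.568 + 10469·1.57 = 28356.378.
n_{Central} = 1397·10469·1.57 / 28356.378 = 809.75.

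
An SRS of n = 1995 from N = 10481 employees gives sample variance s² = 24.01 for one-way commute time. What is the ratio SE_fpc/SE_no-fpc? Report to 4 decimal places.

0.8998

f = n/N = 1995/10481 = 0.19034443.
SE_no-fpc = √(s²/n) = 0.10970455; SE_fpc = √((1−f)s²/n) = 0.098713098.
Ratio = √(1−f) = 0.89980863.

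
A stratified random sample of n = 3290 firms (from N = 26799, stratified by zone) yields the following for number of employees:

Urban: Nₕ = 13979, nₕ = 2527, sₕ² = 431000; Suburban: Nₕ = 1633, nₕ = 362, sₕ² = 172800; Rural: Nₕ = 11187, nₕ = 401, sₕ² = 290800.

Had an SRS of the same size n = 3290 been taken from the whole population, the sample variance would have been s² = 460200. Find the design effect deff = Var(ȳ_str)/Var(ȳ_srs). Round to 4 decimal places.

1.3140

Var(ȳ_str) = Σ Wₕ²(1−fₕ)sₕ²/nₕ with Wₕ = Nₕ/26799:
  Urban: (13979/26799)²·(1−2527/13979)·431000/2527 = 38.018265
  Suburban: (1633/26799)²·(1−362/1633)·172800/362 = 1.3795255
  Rural: (11187/26799)²·(1−401/11187)·290800/401 = 121.83916
  → Var(ȳ_str) = 161.23695.
Var(ȳ_srs) = (1 − 3290/26799)·460200/3290 = 122.70614.
deff = 161.23695 / 122.70614 = 1.3140.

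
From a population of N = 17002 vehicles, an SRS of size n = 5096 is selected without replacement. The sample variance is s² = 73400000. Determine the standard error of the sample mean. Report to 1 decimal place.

Under SRS without replacement, Var(ȳ) = (1 − f)·s²/n with f = n/N = 5096/17002 = 0.29972944.
Var(ȳ) = (1 − 0.29972944)·73400000/5096 = 0.70027056·14403.454 = 10086.315.
SE(ȳ) = √(10086.315) = 100.4.

100.4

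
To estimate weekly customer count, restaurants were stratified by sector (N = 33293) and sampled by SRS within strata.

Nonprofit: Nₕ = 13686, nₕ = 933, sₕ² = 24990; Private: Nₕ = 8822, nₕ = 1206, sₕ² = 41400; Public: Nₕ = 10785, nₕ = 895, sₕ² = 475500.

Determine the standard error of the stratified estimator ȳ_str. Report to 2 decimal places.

Var(ȳ_str) = Σₕ Wₕ²(1 − fₕ)sₕ²/nₕ with Wₕ = Nₕ/N, N = 33293.
Nonprofit: Wₕ = 0.41107740; term = 0.41107740²·(1 − 0.06817185)·24990/933 = 4.2176219.
Private: Wₕ = 0.26498063; term = 0.26498063²·(1 − 0.13670370)·41400/1206 = 2.0808518.
Public: Wₕ = 0.32394197; term = 0.32394197²·(1 − 0.08298563)·475500/895 = 51.125559.
Sum = 57.424033.
SE = √(57.424033) = 7.58.

7.58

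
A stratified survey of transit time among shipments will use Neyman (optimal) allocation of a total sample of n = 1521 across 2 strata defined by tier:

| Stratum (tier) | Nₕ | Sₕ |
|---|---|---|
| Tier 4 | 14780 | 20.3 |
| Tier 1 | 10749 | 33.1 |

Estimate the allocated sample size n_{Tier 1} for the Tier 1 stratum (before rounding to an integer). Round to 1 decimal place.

825.2

Neyman allocation: nₕ = n·NₕSₕ / Σⱼ NⱼSⱼ.
Σ NⱼSⱼ = 14780·20.3 + 10749·33.1 = 655825.9.
n_{Tier 1} = 1521·10749·33.1 / 655825.9 = 825.2.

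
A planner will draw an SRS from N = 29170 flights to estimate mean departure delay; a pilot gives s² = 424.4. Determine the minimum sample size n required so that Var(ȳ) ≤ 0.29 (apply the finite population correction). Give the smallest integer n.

Without fpc, n₀ = s²/D = 424.4/0.29 = 1463.4483.
With fpc, (1 − n/N)·s²/n ≤ D requires n ≥ n₀/(1 + n₀/N) = 1463.4483/(1 + 1463.4483/29170) = 1393.5351.
Rounding up, n = 1394.

1394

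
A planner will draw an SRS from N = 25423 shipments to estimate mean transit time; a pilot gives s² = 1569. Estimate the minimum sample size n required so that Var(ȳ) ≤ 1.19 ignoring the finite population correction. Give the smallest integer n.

Without fpc, n₀ = s²/D = 1569/1.19 = 1318.4874.
Rounding up, n = 1319.

1319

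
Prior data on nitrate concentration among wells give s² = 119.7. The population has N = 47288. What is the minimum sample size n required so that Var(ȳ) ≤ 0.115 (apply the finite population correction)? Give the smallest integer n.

1019

Without fpc, n₀ = s²/D = 119.7/0.115 = 1040.8696.
With fpc, (1 − n/N)·s²/n ≤ D requires n ≥ n₀/(1 + n₀/N) = 1040.8696/(1 + 1040.8696/47288) = 1018.4522.
Rounding up, n = 1019.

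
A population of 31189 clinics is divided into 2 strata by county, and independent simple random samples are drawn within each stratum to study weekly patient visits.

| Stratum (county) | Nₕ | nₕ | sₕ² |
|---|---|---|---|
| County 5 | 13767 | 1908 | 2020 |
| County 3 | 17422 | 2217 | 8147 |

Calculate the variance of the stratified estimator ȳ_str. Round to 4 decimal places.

1.1784

Var(ȳ_str) = Σₕ Wₕ²(1 − fₕ)sₕ²/nₕ with Wₕ = Nₕ/N, N = 31189.
County 5: Wₕ = 0.44140562; term = 0.44140562²·(1 − 0.13859229)·2020/1908 = 0.17768775.
County 3: Wₕ = 0.55859438; term = 0.55859438²·(1 − 0.12725290)·8147/2217 = 1.0007223.
Sum = 1.1784101.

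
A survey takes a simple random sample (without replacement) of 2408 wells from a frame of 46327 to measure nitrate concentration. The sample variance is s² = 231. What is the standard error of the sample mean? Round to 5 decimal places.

Under SRS without replacement, Var(ȳ) = (1 − f)·s²/n with f = n/N = 2408/46327 = 0.05197833.
Var(ȳ) = (1 − 0.05197833)·231/2408 = 0.94802167·0.095930233 = 0.090943939.
SE(ȳ) = √(0.090943939) = 0.30157.

0.30157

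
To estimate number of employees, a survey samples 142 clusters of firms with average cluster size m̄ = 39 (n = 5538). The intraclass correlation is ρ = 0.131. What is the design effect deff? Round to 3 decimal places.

deff = 1 + (39 − 1)·0.131 = 1 + 4.978 = 5.978.

5.978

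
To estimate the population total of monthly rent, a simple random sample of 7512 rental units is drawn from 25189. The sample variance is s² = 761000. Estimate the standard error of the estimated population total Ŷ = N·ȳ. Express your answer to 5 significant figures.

Var(Ŷ) = N²·Var(ȳ) = N²·(1 − n/N)·s²/n.
f = 7512/25189 = 0.29822542; Var(ȳ) = 0.70177458·761000/7512 = 71.092979.
Var(Ŷ) = 25189² · 71.092979 = 4.510748 × 10^10.
SE(Ŷ) = √(4.510748 × 10^10) = 212390.

212390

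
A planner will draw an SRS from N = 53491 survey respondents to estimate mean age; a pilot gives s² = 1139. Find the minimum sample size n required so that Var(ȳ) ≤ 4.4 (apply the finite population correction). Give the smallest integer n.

Without fpc, n₀ = s²/D = 1139/4.4 = 258.8636.
With fpc, (1 − n/N)·s²/n ≤ D requires n ≥ n₀/(1 + n₀/N) = 258.8636/(1 + 258.8636/53491) = 257.6169.
Rounding up, n = 258.

258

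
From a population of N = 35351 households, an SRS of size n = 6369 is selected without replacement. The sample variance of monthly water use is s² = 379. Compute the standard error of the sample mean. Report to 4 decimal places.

Under SRS without replacement, Var(ȳ) = (1 − f)·s²/n with f = n/N = 6369/35351 = 0.18016463.
Var(ȳ) = (1 − 0.18016463)·379/6369 = 0.81983537·0.059506987 = 0.048785932.
SE(ȳ) = √(0.048785932) = 0.2209.

0.2209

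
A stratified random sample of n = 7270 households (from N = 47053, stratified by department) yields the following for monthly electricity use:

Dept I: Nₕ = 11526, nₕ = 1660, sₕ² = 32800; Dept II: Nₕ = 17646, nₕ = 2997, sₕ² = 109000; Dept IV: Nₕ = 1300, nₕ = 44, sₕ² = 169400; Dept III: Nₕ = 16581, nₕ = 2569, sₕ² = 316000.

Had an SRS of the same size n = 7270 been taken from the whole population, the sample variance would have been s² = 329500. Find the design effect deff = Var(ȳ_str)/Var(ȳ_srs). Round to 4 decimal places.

0.5482

Var(ȳ_str) = Σ Wₕ²(1−fₕ)sₕ²/nₕ with Wₕ = Nₕ/47053:
  Dept I: (11526/47053)²·(1−1660/11526)·32800/1660 = 1.014871
  Dept II: (17646/47053)²·(1−2997/17646)·109000/2997 = 4.2463851
  Dept IV: (1300/47053)²·(1−44/1300)·169400/44 = 2.839351
  Dept III: (16581/47053)²·(1−2569/16581)·316000/2569 = 12.908007
  → Var(ȳ_str) = 21.008614.
Var(ȳ_srs) = (1 − 7270/47053)·329500/7270 = 38.320505.
deff = 21.008614 / 38.320505 = 0.5482.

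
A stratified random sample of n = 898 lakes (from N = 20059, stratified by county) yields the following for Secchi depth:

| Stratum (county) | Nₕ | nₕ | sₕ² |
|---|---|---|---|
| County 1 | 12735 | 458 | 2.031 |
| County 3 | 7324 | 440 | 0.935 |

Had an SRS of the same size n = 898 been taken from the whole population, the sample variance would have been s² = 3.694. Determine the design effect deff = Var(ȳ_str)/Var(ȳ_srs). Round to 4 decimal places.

Var(ȳ_str) = Σ Wₕ²(1−fₕ)sₕ²/nₕ with Wₕ = Nₕ/20059:
  County 1: (12735/20059)²·(1−458/12735)·2.031/458 = 0.0017231262
  County 3: (7324/20059)²·(1−440/7324)·0.935/440 = 2.662745 × 10^-4
  → Var(ȳ_str) = 0.0019894007.
Var(ȳ_srs) = (1 − 898/20059)·3.694/898 = 0.003929429.
deff = 0.0019894007 / 0.003929429 = 0.5063.

0.5063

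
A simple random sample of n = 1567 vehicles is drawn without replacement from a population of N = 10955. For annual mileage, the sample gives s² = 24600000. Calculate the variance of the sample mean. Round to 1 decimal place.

Under SRS without replacement, Var(ȳ) = (1 − f)·s²/n with f = n/N = 1567/10955 = 0.14303971.
Var(ȳ) = (1 − 0.14303971)·24600000/1567 = 0.85696029·15698.787 = 13453.238.

13453.2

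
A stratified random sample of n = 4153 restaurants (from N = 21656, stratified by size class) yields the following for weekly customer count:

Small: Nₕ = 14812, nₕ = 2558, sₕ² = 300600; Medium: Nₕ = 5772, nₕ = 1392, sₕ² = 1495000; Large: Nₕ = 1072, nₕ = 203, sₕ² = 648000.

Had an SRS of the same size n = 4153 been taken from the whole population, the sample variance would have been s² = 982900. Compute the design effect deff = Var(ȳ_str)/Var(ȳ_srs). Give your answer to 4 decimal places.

Var(ȳ_str) = Σ Wₕ²(1−fₕ)sₕ²/nₕ with Wₕ = Nₕ/21656:
  Small: (14812/21656)²·(1−2558/14812)·300600/2558 = 45.480322
  Medium: (5772/21656)²·(1−1392/5772)·1495000/1392 = 57.895646
  Large: (1072/21656)²·(1−203/1072)·648000/203 = 6.3406976
  → Var(ȳ_str) = 109.71667.
Var(ȳ_srs) = (1 − 4153/21656)·982900/4153 = 191.28533.
deff = 109.71667 / 191.28533 = 0.5736.

0.5736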